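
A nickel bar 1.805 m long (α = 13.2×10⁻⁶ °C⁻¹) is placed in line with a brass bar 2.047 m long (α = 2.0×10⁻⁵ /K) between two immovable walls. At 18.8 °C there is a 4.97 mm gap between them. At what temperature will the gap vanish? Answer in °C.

Gap closes when ΔL₁ + ΔL₂ = 4.97 mm = 4.97×10⁻³ m
(α₁L₁ + α₂L₂)ΔT = g
α₁L₁ + α₂L₂ = 13.2×10⁻⁶×1.805 + 2.0×10⁻⁵×2.047 = 6.4766×10⁻⁵ m/K
ΔT = 4.97×10⁻³ / 6.4766×10⁻⁵ = 76.738 K
T = 18.8 + 76.738 = 95.538 °C

T = 95.5 °C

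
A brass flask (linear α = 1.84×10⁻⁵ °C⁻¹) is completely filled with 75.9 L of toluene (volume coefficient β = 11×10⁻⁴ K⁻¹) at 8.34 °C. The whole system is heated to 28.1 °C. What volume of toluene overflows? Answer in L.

The flask also expands: β_container ≈ 3α = 5.52×10⁻⁵ /K
Net overflow = V₀(β_liq − 3α_cont)ΔT
β − 3α = 1.10×10⁻³ − 5.52×10⁻⁵ = 1.0448×10⁻³ /K; ΔT = 19.76 K
ΔV = 75.9 × 1.0448×10⁻³ × 19.76 = 1.57 L

1.57 L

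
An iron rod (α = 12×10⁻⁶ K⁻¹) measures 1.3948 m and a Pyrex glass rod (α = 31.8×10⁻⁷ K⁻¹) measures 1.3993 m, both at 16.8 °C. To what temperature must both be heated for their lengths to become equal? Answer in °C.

L₁(1 + α₁ΔT) = L₂(1 + α₂ΔT) ⇒ ΔT = (L₂ − L₁)/(α₁L₁ − α₂L₂)
L₂ − L₁ = 1.3993 − 1.3948 = 4.50×10⁻³ m
α₁L₁ − α₂L₂ = 12×10⁻⁶×1.3948 − 31.8×10⁻⁷×1.3993 = 1.2287826×10⁻⁵ m/K
ΔT = 4.50×10⁻³ / 1.2287826×10⁻⁵ = 366.216 K
T = 16.8 + 366.216 = 383.016 °C

T = 383.0 °C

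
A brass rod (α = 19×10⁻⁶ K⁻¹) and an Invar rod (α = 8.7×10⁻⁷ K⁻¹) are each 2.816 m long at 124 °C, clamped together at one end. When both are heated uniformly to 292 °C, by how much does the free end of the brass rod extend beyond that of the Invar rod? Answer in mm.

ΔT = 168 K
brass: ΔL = 19×10⁻⁶ × 2.816 m × 168 = 8.9887×10⁻³ m = 8.9887 mm
Invar: ΔL = 8.7×10⁻⁷ × 2.816 m × 168 = 4.1159×10⁻⁴ m = 0.41159 mm
difference = 8.9887 − 0.41159 = 8.57711 mm

8.58 mm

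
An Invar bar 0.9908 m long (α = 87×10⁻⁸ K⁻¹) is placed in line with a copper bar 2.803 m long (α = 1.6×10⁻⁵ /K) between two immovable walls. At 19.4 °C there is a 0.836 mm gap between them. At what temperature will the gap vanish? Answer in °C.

α₁L₁ = 8.61996×10⁻⁷ m/K, α₂L₂ = 4.4848×10⁻⁵ m/K → total 4.5709996×10⁻⁵ m/K
ΔT = g/(α₁L₁+α₂L₂) = 8.36×10⁻⁴ / 4.5709996×10⁻⁵ = 18.289 K
T = 19.4 + 18.289 = 37.689 °C

T = 37.7 °C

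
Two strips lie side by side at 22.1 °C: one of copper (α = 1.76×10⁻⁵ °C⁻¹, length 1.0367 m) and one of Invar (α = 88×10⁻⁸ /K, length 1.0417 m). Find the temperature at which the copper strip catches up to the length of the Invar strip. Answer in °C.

Equal length when α₁L₁ΔT − α₂L₂ΔT = L₂ − L₁ = 5.00×10⁻³ m
α₁L₁ = 1.824592×10⁻⁵, α₂L₂ = 9.16696×10⁻⁷ → Δ(αL) = 1.7329224×10⁻⁵ m/K
ΔT = 5.00×10⁻³ / 1.7329224×10⁻⁵ = 288.530 K, so T = 22.1 + 288.530 = 310.630 °C

T = 310.6 °C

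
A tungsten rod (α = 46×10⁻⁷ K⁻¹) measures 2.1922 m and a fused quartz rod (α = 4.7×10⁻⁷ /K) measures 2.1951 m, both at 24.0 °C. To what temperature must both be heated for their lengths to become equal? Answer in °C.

Equal length when α₁L₁ΔT − α₂L₂ΔT = L₂ − L₁ = 2.90×10⁻³ m
α₁L₁ = 1.008412×10⁻⁵, α₂L₂ = 1.031697×10⁻⁶ → Δ(αL) = 9.052423×10⁻⁶ m/K
ΔT = 2.90×10⁻³ / 9.052423×10⁻⁶ = 320.356 K, so T = 24.0 + 320.356 = 344.356 °C

T = 344.4 °C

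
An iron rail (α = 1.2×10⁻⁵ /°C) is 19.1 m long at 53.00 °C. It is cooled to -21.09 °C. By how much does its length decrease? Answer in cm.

ΔL = 1.70 cm

|ΔT| = |-21.09 − 53.00| = 74.09 K
ΔL = αL₀ΔT = (1.2×10⁻⁵)(19.1)(74.09) = 1.70×10⁻² m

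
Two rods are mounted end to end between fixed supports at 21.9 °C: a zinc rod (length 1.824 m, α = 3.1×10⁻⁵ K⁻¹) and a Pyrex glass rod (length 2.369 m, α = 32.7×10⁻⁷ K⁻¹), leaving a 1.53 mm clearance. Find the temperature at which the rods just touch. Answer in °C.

α₁L₁ = 5.6544×10⁻⁵ m/K, α₂L₂ = 7.74663×10⁻⁶ m/K → total 6.429063×10⁻⁵ m/K
ΔT = g/(α₁L₁+α₂L₂) = 1.53×10⁻³ / 6.429063×10⁻⁵ = 23.798 K
T = 21.9 + 23.798 = 45.698 °C

T = 45.7 °C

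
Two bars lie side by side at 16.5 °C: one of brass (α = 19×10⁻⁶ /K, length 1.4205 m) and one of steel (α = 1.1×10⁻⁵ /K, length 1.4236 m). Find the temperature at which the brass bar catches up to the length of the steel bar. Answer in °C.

Equal length when α₁L₁ΔT − α₂L₂ΔT = L₂ − L₁ = 3.10×10⁻³ m
α₁L₁ = 2.69895×10⁻⁵, α₂L₂ = 1.56596×10⁻⁵ → Δ(αL) = 1.13299×10⁻⁵ m/K
ΔT = 3.10×10⁻³ / 1.13299×10⁻⁵ = 273.612 K, so T = 16.5 + 273.612 = 290.112 °C

T = 290.1 °C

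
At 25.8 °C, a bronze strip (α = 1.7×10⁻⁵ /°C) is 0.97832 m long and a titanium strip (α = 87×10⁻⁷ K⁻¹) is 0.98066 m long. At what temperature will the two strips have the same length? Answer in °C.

T = 314.7 °C

Equal length when α₁L₁ΔT − α₂L₂ΔT = L₂ − L₁ = 2.34×10⁻³ m
α₁L₁ = 1.663144×10⁻⁵, α₂L₂ = 8.531742×10⁻⁶ → Δ(αL) = 8.099698×10⁻⁶ m/K
ΔT = 2.34×10⁻³ / 8.099698×10⁻⁶ = 288.900 K, so T = 25.8 + 288.900 = 314.700 °C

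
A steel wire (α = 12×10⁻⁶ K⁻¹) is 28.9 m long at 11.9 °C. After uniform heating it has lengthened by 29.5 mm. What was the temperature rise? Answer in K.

ΔT = 85.1 K

ΔL = αL₀ΔT ⇒ ΔT = ΔL / (αL₀)
ΔT = 29.5×10⁻³ m / (12×10⁻⁶ × 28.9 m) = 85.063 K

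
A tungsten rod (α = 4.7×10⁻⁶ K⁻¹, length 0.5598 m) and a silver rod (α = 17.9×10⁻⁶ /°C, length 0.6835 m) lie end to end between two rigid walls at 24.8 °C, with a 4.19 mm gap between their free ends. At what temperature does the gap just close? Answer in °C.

Gap closes when ΔL₁ + ΔL₂ = 4.19 mm = 4.19×10⁻³ m
(α₁L₁ + α₂L₂)ΔT = g
α₁L₁ + α₂L₂ = 4.7×10⁻⁶×0.5598 + 17.9×10⁻⁶×0.6835 = 1.486571×10⁻⁵ m/K
ΔT = 4.19×10⁻³ / 1.486571×10⁻⁵ = 281.86 K
T = 24.8 + 281.86 = 306.66 °C

T = 307 °C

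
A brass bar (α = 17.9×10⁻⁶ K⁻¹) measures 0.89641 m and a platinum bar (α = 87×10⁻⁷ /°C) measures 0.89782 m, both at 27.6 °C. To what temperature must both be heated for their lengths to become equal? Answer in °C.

L₁(1 + α₁ΔT) = L₂(1 + α₂ΔT) ⇒ ΔT = (L₂ − L₁)/(α₁L₁ − α₂L₂)
L₂ − L₁ = 0.89782 − 0.89641 = 1.41×10⁻³ m
α₁L₁ − α₂L₂ = 17.9×10⁻⁶×0.89641 − 87×10⁻⁷×0.89782 = 8.234705×10⁻⁶ m/K
ΔT = 1.41×10⁻³ / 8.234705×10⁻⁶ = 171.227 K
T = 27.6 + 171.227 = 198.827 °C

T = 198.8 °C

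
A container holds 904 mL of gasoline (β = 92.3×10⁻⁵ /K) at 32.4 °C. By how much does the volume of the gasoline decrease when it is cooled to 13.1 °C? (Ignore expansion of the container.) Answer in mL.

ΔV = 16.1 mL

|ΔT| = |13.1 − 32.4| = 19.3 K
ΔV = βV₀ΔT = (92.3×10⁻⁵)(904)(19.3) = 16.1 mL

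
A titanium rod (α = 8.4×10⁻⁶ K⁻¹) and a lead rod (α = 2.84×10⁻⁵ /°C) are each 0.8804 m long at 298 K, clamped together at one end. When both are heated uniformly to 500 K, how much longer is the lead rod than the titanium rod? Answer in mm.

ΔT = 202 K
titanium: ΔL = 8.4×10⁻⁶ × 0.8804 m × 202 = 1.4939×10⁻³ m = 1.4939 mm
lead: ΔL = 2.84×10⁻⁵ × 0.8804 m × 202 = 5.0507×10⁻³ m = 5.0507 mm
difference = 5.0507 − 1.4939 = 3.5568 mm

3.56 mm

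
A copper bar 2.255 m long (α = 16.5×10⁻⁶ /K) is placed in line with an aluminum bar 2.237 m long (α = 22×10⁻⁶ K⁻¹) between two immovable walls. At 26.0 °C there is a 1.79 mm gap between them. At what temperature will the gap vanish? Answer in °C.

T = 46.7 °C

Gap closes when ΔL₁ + ΔL₂ = 1.79 mm = 1.79×10⁻³ m
(α₁L₁ + α₂L₂)ΔT = g
α₁L₁ + α₂L₂ = 16.5×10⁻⁶×2.255 + 22×10⁻⁶×2.237 = 8.64215×10⁻⁵ m/K
ΔT = 1.79×10⁻³ / 8.64215×10⁻⁵ = 20.712 K
T = 26.0 + 20.712 = 46.712 °C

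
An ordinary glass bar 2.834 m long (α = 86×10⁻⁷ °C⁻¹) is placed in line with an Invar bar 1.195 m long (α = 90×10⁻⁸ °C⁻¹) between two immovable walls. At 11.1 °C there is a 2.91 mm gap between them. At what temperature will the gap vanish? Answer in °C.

α₁L₁ = 2.43724×10⁻⁵ m/K, α₂L₂ = 1.0755×10⁻⁶ m/K → total 2.54479×10⁻⁵ m/K
ΔT = g/(α₁L₁+α₂L₂) = 2.91×10⁻³ / 2.54479×10⁻⁵ = 114.35 K
T = 11.1 + 114.35 = 125.45 °C

T = 125 °C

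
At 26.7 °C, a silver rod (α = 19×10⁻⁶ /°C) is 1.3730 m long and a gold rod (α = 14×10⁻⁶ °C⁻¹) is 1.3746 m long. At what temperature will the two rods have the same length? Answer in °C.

Equal length when α₁L₁ΔT − α₂L₂ΔT = L₂ − L₁ = 1.60×10⁻³ m
α₁L₁ = 2.6087×10⁻⁵, α₂L₂ = 1.92444×10⁻⁵ → Δ(αL) = 6.8426×10⁻⁶ m/K
ΔT = 1.60×10⁻³ / 6.8426×10⁻⁶ = 233.829 K, so T = 26.7 + 233.829 = 260.529 °C

T = 260.5 °C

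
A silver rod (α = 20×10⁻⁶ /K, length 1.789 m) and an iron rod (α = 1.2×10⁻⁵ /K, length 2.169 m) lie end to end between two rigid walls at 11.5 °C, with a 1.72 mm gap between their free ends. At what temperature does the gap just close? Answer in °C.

T = 39.3 °C

α₁L₁ = 3.578×10⁻⁵ m/K, α₂L₂ = 2.6028×10⁻⁵ m/K → total 6.1808×10⁻⁵ m/K
ΔT = g/(α₁L₁+α₂L₂) = 1.72×10⁻³ / 6.1808×10⁻⁵ = 27.828 K
T = 11.5 + 27.828 = 39.328 °C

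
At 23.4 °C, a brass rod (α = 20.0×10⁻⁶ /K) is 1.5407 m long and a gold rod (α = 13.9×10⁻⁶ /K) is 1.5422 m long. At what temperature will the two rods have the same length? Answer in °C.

L₁(1 + α₁ΔT) = L₂(1 + α₂ΔT) ⇒ ΔT = (L₂ − L₁)/(α₁L₁ − α₂L₂)
L₂ − L₁ = 1.5422 − 1.5407 = 1.50×10⁻³ m
α₁L₁ − α₂L₂ = 20.0×10⁻⁶×1.5407 − 13.9×10⁻⁶×1.5422 = 9.37742×10⁻⁶ m/K
ΔT = 1.50×10⁻³ / 9.37742×10⁻⁶ = 159.959 K
T = 23.4 + 159.959 = 183.359 °C

T = 183.4 °C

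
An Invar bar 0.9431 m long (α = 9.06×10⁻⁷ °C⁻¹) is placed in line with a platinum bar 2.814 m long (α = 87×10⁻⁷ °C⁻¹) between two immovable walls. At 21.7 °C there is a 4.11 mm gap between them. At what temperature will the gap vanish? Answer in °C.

Gap closes when ΔL₁ + ΔL₂ = 4.11 mm = 4.11×10⁻³ m
(α₁L₁ + α₂L₂)ΔT = g
α₁L₁ + α₂L₂ = 9.06×10⁻⁷×0.9431 + 87×10⁻⁷×2.814 = 2.53362486×10⁻⁵ m/K
ΔT = 4.11×10⁻³ / 2.53362486×10⁻⁵ = 162.22 K
T = 21.7 + 162.22 = 183.92 °C

T = 184 °C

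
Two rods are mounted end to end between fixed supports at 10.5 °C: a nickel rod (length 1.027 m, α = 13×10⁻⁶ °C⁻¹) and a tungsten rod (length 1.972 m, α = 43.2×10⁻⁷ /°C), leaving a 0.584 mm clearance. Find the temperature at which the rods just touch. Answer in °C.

T = 37.2 °C

α₁L₁ = 1.3351×10⁻⁵ m/K, α₂L₂ = 8.51904×10⁻⁶ m/K → total 2.187004×10⁻⁵ m/K
ΔT = g/(α₁L₁+α₂L₂) = 5.84×10⁻⁴ / 2.187004×10⁻⁵ = 26.703 K
T = 10.5 + 26.703 = 37.203 °C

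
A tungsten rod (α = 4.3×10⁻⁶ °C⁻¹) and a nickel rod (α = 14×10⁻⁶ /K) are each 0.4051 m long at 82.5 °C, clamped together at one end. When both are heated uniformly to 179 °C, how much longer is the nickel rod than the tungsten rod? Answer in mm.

ΔT = 96.5 K
tungsten: ΔL = 4.3×10⁻⁶ × 0.4051 m × 96.5 = 1.6810×10⁻⁴ m = 0.16810 mm
nickel: ΔL = 14×10⁻⁶ × 0.4051 m × 96.5 = 5.4729×10⁻⁴ m = 0.54729 mm
difference = 0.54729 − 0.16810 = 0.37919 mm

0.379 mm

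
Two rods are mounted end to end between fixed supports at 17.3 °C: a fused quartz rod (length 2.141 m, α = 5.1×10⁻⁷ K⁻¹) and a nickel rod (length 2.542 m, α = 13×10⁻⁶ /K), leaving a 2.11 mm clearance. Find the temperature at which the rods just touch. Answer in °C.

T = 79.1 °C

Gap closes when ΔL₁ + ΔL₂ = 2.11 mm = 2.11×10⁻³ m
(α₁L₁ + α₂L₂)ΔT = g
α₁L₁ + α₂L₂ = 5.1×10⁻⁷×2.141 + 13×10⁻⁶×2.542 = 3.413791×10⁻⁵ m/K
ΔT = 2.11×10⁻³ / 3.413791×10⁻⁵ = 61.808 K
T = 17.3 + 61.808 = 79.108 °C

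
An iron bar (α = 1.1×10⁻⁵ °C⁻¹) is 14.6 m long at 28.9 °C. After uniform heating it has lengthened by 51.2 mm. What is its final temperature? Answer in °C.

T = 348 °C

ΔL = αL₀ΔT ⇒ ΔT = ΔL / (αL₀)
ΔT = 51.2×10⁻³ m / (1.1×10⁻⁵ × 14.6 m) = 318.80 K
T = 28.9 + 318.80 = 347.70 °C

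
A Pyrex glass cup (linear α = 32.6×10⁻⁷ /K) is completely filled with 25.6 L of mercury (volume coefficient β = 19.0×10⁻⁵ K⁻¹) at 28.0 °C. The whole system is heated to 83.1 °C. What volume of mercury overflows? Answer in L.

The cup also expands: β_container ≈ 3α = 9.78×10⁻⁶ /K
Net overflow = V₀(β_liq − 3α_cont)ΔT
β − 3α = 1.90×10⁻⁴ − 9.78×10⁻⁶ = 1.8022×10⁻⁴ /K; ΔT = 55.1 K
ΔV = 25.6 × 1.8022×10⁻⁴ × 55.1 = 0.254 L

0.254 L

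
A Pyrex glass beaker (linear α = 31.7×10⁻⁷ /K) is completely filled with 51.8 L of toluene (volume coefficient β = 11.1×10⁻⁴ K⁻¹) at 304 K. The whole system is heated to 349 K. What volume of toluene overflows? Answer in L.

2.57 L

The beaker also expands: β_container ≈ 3α = 9.51×10⁻⁶ /K
Net overflow = V₀(β_liq − 3α_cont)ΔT
β − 3α = 1.11×10⁻³ − 9.51×10⁻⁶ = 1.10049×10⁻³ /K; ΔT = 45 K
ΔV = 51.8 × 1.10049×10⁻³ × 45 = 2.57 L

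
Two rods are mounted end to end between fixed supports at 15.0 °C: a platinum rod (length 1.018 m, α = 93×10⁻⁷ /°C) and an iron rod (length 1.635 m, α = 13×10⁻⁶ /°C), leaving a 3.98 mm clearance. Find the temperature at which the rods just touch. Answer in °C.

T = 145 °C

Gap closes when ΔL₁ + ΔL₂ = 3.98 mm = 3.98×10⁻³ m
(α₁L₁ + α₂L₂)ΔT = g
α₁L₁ + α₂L₂ = 93×10⁻⁷×1.018 + 13×10⁻⁶×1.635 = 3.07224×10⁻⁵ m/K
ΔT = 3.98×10⁻³ / 3.07224×10⁻⁵ = 129.55 K
T = 15.0 + 129.55 = 144.55 °C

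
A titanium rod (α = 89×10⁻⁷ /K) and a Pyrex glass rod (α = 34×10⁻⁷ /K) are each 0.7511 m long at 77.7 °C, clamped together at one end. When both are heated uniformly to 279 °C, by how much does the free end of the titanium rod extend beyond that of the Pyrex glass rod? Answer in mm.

ΔT = 201.3 K
titanium: ΔL = 89×10⁻⁷ × 0.7511 m × 201.3 = 1.3456×10⁻³ m = 1.3456 mm
Pyrex glass: ΔL = 34×10⁻⁷ × 0.7511 m × 201.3 = 5.1407×10⁻⁴ m = 0.51407 mm
difference = 1.3456 − 0.51407 = 0.83153 mm

0.832 mm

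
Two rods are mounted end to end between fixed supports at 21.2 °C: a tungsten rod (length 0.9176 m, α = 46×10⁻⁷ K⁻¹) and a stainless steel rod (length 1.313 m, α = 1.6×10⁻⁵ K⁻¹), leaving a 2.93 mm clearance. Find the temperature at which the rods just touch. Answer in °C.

T = 137 °C

Gap closes when ΔL₁ + ΔL₂ = 2.93 mm = 2.93×10⁻³ m
(α₁L₁ + α₂L₂)ΔT = g
α₁L₁ + α₂L₂ = 46×10⁻⁷×0.9176 + 1.6×10⁻⁵×1.313 = 2.522896×10⁻⁵ m/K
ΔT = 2.93×10⁻³ / 2.522896×10⁻⁵ = 116.14 K
T = 21.2 + 116.14 = 137.34 °C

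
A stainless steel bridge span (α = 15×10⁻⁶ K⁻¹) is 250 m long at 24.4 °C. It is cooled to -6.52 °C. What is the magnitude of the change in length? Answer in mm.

|ΔT| = |-6.52 − 24.4| = 30.92 K
ΔL = αL₀ΔT = (15×10⁻⁶)(250)(30.92) = 1.16×10⁻¹ m

ΔL = 116 mm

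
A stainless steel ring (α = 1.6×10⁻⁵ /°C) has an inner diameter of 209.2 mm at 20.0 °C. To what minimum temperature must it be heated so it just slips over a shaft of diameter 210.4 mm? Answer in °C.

Required Δd = 210.4 − 209.2 = 1.2 mm
Δd = αd₀ΔT ⇒ ΔT = Δd/(αd₀) = 1.2 / (1.6×10⁻⁵ × 209.2) = 358.51 K
T_min = 20.0 + 358.51 = 378.51 °C

T = 379 °C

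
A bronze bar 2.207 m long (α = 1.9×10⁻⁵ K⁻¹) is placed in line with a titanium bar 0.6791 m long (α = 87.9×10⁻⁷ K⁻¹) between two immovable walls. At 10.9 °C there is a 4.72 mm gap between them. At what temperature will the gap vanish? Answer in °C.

α₁L₁ = 4.1933×10⁻⁵ m/K, α₂L₂ = 5.969289×10⁻⁶ m/K → total 4.7902289×10⁻⁵ m/K
ΔT = g/(α₁L₁+α₂L₂) = 4.72×10⁻³ / 4.7902289×10⁻⁵ = 98.53 K
T = 10.9 + 98.53 = 109.43 °C

T = 109 °C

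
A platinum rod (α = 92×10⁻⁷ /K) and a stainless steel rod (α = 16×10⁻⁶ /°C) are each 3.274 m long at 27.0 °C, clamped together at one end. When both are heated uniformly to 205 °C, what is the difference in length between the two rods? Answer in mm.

3.96 mm

ΔT = 178.0 K
platinum: ΔL = 92×10⁻⁷ × 3.274 m × 178.0 = 5.3615×10⁻³ m = 5.3615 mm
stainless steel: ΔL = 16×10⁻⁶ × 3.274 m × 178.0 = 9.3244×10⁻³ m = 9.3244 mm
difference = 9.3244 − 5.3615 = 3.9629 mm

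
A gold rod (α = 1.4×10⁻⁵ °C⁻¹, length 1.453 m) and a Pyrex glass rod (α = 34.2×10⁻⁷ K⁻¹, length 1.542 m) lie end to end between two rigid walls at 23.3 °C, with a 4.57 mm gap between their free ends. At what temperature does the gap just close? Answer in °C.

Gap closes when ΔL₁ + ΔL₂ = 4.57 mm = 4.57×10⁻³ m
(α₁L₁ + α₂L₂)ΔT = g
α₁L₁ + α₂L₂ = 1.4×10⁻⁵×1.453 + 34.2×10⁻⁷×1.542 = 2.561564×10⁻⁵ m/K
ΔT = 4.57×10⁻³ / 2.561564×10⁻⁵ = 178.41 K
T = 23.3 + 178.41 = 201.71 °C

T = 202 °C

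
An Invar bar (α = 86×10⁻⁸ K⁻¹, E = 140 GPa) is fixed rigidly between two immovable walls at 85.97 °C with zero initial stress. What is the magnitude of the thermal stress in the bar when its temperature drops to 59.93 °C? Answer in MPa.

Fully constrained: the free strain ε = αΔT is blocked, so σ = Eε = EαΔT.
|ΔT| = 26.04 K
σ = 140×10⁹ × 86×10⁻⁸ × 26.04 = 3.14×10⁶ Pa

σ = 3.14 MPa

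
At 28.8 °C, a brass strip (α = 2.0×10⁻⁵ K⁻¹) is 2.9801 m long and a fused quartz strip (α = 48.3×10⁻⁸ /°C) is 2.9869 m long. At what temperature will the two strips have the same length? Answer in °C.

T = 145.7 °C

L₁(1 + α₁ΔT) = L₂(1 + α₂ΔT) ⇒ ΔT = (L₂ − L₁)/(α₁L₁ − α₂L₂)
L₂ − L₁ = 2.9869 − 2.9801 = 6.80×10⁻³ m
α₁L₁ − α₂L₂ = 2.0×10⁻⁵×2.9801 − 48.3×10⁻⁸×2.9869 = 5.81593273×10⁻⁵ m/K
ΔT = 6.80×10⁻³ / 5.81593273×10⁻⁵ = 116.920 K
T = 28.8 + 116.920 = 145.720 °C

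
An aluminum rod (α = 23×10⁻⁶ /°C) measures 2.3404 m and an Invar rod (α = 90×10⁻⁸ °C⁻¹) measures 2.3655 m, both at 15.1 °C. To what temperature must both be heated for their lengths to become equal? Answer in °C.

Equal length when α₁L₁ΔT − α₂L₂ΔT = L₂ − L₁ = 2.51×10⁻² m
α₁L₁ = 5.38292×10⁻⁵, α₂L₂ = 2.12895×10⁻⁶ → Δ(αL) = 5.170025×10⁻⁵ m/K
ΔT = 2.51×10⁻² / 5.170025×10⁻⁵ = 485.491 K, so T = 15.1 + 485.491 = 500.591 °C

T = 500.6 °C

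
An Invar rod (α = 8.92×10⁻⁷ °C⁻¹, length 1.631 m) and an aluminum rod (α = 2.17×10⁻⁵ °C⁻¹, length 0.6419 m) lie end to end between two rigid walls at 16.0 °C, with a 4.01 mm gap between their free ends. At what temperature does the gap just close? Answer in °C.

α₁L₁ = 1.454852×10⁻⁶ m/K, α₂L₂ = 1.392923×10⁻⁵ m/K → total 1.5384082×10⁻⁵ m/K
ΔT = g/(α₁L₁+α₂L₂) = 4.01×10⁻³ / 1.5384082×10⁻⁵ = 260.66 K
T = 16.0 + 260.66 = 276.66 °C

T = 277 °C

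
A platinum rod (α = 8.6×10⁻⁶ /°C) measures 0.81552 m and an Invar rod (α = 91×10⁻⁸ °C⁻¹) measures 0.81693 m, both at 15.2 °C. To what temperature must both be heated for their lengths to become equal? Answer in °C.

T = 240.1 °C

Equal length when α₁L₁ΔT − α₂L₂ΔT = L₂ − L₁ = 1.41×10⁻³ m
α₁L₁ = 7.013472×10⁻⁶, α₂L₂ = 7.434063×10⁻⁷ → Δ(αL) = 6.2700657×10⁻⁶ m/K
ΔT = 1.41×10⁻³ / 6.2700657×10⁻⁶ = 224.878 K, so T = 15.2 + 224.878 = 240.078 °C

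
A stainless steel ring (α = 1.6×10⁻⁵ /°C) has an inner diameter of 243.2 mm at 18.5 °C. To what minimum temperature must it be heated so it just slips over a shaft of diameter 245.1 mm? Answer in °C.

Required Δd = 245.1 − 243.2 = 1.9 mm
Δd = αd₀ΔT ⇒ ΔT = Δd/(αd₀) = 1.9 / (1.6×10⁻⁵ × 243.2) = 488.28 K
T_min = 18.5 + 488.28 = 506.78 °C

T = 507 °C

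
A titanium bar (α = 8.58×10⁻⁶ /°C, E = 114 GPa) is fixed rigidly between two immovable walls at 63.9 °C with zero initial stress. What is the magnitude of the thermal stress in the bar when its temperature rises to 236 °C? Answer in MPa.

Fully constrained: the free strain ε = αΔT is blocked, so σ = Eε = EαΔT.
|ΔT| = 172.1 K
σ = 114×10⁹ × 8.58×10⁻⁶ × 172.1 = 1.68×10⁸ Pa

σ = 168 MPa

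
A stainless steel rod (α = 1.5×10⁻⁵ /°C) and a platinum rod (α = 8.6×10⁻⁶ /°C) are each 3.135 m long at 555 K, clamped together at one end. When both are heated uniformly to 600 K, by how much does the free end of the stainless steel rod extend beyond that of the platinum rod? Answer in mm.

ΔT = 45 K
stainless steel: ΔL = 1.5×10⁻⁵ × 3.135 m × 45 = 2.1161×10⁻³ m = 2.1161 mm
platinum: ΔL = 8.6×10⁻⁶ × 3.135 m × 45 = 1.2132×10⁻³ m = 1.2132 mm
difference = 2.1161 − 1.2132 = 0.9029 mm

0.903 mm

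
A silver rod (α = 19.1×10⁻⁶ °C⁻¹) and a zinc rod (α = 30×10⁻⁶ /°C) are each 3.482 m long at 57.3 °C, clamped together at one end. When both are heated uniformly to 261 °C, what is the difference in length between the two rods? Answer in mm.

7.73 mm

ΔT = 203.7 K
silver: ΔL = 19.1×10⁻⁶ × 3.482 m × 203.7 = 1.3547×10⁻² m = 13.547 mm
zinc: ΔL = 30×10⁻⁶ × 3.482 m × 203.7 = 2.1279×10⁻² m = 21.279 mm
difference = 21.279 − 13.547 = 7.732 mm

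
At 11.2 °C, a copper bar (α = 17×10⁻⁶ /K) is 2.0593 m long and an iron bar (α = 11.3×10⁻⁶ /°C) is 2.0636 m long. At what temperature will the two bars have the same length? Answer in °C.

Equal length when α₁L₁ΔT − α₂L₂ΔT = L₂ − L₁ = 4.30×10⁻³ m
α₁L₁ = 3.50081×10⁻⁵, α₂L₂ = 2.331868×10⁻⁵ → Δ(αL) = 1.168942×10⁻⁵ m/K
ΔT = 4.30×10⁻³ / 1.168942×10⁻⁵ = 367.854 K, so T = 11.2 + 367.854 = 379.054 °C

T = 379.1 °C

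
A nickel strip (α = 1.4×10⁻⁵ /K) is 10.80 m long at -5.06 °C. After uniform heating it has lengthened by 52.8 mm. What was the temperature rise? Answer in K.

ΔT = 349 K

ΔL = αL₀ΔT ⇒ ΔT = ΔL / (αL₀)
ΔT = 52.8×10⁻³ m / (1.4×10⁻⁵ × 10.80 m) = 349.21 K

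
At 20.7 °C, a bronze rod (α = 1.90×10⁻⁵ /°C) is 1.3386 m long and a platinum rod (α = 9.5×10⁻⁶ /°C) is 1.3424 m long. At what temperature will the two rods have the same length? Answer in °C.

L₁(1 + α₁ΔT) = L₂(1 + α₂ΔT) ⇒ ΔT = (L₂ − L₁)/(α₁L₁ − α₂L₂)
L₂ − L₁ = 1.3424 − 1.3386 = 3.80×10⁻³ m
α₁L₁ − α₂L₂ = 1.90×10⁻⁵×1.3386 − 9.5×10⁻⁶×1.3424 = 1.26806×10⁻⁵ m/K
ΔT = 3.80×10⁻³ / 1.26806×10⁻⁵ = 299.670 K
T = 20.7 + 299.670 = 320.370 °C

T = 320.4 °C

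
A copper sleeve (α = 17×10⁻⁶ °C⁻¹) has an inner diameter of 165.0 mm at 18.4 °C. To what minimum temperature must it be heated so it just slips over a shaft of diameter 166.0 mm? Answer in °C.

T = 375 °C

Required Δd = 166.0 − 165.0 = 1.0 mm
Δd = αd₀ΔT ⇒ ΔT = Δd/(αd₀) = 1.0 / (17×10⁻⁶ × 165.0) = 356.51 K
T_min = 18.4 + 356.51 = 374.91 °C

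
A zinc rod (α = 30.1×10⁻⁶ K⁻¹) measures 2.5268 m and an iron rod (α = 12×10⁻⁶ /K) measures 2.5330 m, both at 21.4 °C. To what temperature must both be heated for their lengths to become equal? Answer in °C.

T = 157.2 °C

Equal length when α₁L₁ΔT − α₂L₂ΔT = L₂ − L₁ = 6.20×10⁻³ m
α₁L₁ = 7.605668×10⁻⁵, α₂L₂ = 3.0396×10⁻⁵ → Δ(αL) = 4.566068×10⁻⁵ m/K
ΔT = 6.20×10⁻³ / 4.566068×10⁻⁵ = 135.784 K, so T = 21.4 + 135.784 = 157.184 °C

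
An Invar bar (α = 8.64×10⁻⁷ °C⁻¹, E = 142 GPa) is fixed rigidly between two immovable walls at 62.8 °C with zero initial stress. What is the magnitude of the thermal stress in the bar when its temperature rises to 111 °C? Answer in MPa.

σ = 5.91 MPa

Fully constrained: the free strain ε = αΔT is blocked, so σ = Eε = EαΔT.
|ΔT| = 48.2 K
σ = 142×10⁹ × 8.64×10⁻⁷ × 48.2 = 5.91×10⁶ Pa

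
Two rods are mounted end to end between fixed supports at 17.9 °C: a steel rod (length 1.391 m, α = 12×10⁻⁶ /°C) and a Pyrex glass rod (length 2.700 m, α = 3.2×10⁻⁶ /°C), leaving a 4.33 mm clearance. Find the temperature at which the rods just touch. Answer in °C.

Gap closes when ΔL₁ + ΔL₂ = 4.33 mm = 4.33×10⁻³ m
(α₁L₁ + α₂L₂)ΔT = g
α₁L₁ + α₂L₂ = 12×10⁻⁶×1.391 + 3.2×10⁻⁶×2.700 = 2.5332×10⁻⁵ m/K
ΔT = 4.33×10⁻³ / 2.5332×10⁻⁵ = 170.93 K
T = 17.9 + 170.93 = 188.83 °C

T = 189 °C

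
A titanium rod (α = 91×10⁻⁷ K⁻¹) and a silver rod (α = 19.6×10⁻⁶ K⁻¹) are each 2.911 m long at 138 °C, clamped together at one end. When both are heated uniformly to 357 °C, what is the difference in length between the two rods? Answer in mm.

ΔT = 219 K
titanium: ΔL = 91×10⁻⁷ × 2.911 m × 219 = 5.8013×10⁻³ m = 5.8013 mm
silver: ΔL = 19.6×10⁻⁶ × 2.911 m × 219 = 1.2495×10⁻² m = 12.495 mm
difference = 12.495 − 5.8013 = 6.6937 mm

6.69 mm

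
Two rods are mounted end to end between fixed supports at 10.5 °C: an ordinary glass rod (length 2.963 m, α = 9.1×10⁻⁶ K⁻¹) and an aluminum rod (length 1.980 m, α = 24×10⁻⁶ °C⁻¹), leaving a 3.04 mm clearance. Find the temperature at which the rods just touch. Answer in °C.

T = 51.3 °C

Gap closes when ΔL₁ + ΔL₂ = 3.04 mm = 3.04×10⁻³ m
(α₁L₁ + α₂L₂)ΔT = g
α₁L₁ + α₂L₂ = 9.1×10⁻⁶×2.963 + 24×10⁻⁶×1.980 = 7.44833×10⁻⁵ m/K
ΔT = 3.04×10⁻³ / 7.44833×10⁻⁵ = 40.815 K
T = 10.5 + 40.815 = 51.315 °C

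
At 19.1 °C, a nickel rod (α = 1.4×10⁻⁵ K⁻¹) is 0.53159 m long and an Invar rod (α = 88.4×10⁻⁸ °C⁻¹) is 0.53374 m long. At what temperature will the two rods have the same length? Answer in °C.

L₁(1 + α₁ΔT) = L₂(1 + α₂ΔT) ⇒ ΔT = (L₂ − L₁)/(α₁L₁ − α₂L₂)
L₂ − L₁ = 0.53374 − 0.53159 = 2.15×10⁻³ m
α₁L₁ − α₂L₂ = 1.4×10⁻⁵×0.53159 − 88.4×10⁻⁸×0.53374 = 6.97043384×10⁻⁶ m/K
ΔT = 2.15×10⁻³ / 6.97043384×10⁻⁶ = 308.446 K
T = 19.1 + 308.446 = 327.546 °C

T = 327.5 °C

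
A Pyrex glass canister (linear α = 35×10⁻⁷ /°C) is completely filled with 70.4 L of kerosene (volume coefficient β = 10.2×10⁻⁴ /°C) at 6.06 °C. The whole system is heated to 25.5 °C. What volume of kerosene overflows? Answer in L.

The canister also expands: β_container ≈ 3α = 1.05×10⁻⁵ /K
Net overflow = V₀(β_liq − 3α_cont)ΔT
β − 3α = 1.02×10⁻³ − 1.05×10⁻⁵ = 1.0095×10⁻³ /K; ΔT = 19.44 K
ΔV = 70.4 × 1.0095×10⁻³ × 19.44 = 1.38 L

1.38 L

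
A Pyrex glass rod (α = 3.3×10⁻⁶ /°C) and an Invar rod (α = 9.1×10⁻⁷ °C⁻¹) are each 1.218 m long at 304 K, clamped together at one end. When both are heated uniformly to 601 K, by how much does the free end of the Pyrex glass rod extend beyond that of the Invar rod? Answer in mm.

0.865 mm

ΔT = 297 K
Pyrex glass: ΔL = 3.3×10⁻⁶ × 1.218 m × 297 = 1.1938×10⁻³ m = 1.1938 mm
Invar: ΔL = 9.1×10⁻⁷ × 1.218 m × 297 = 3.2919×10⁻⁴ m = 0.32919 mm
difference = 1.1938 − 0.32919 = 0.86461 mm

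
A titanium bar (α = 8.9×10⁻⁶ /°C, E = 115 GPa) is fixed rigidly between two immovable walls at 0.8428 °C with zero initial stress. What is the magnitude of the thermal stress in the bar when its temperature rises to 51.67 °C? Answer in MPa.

Fully constrained: the free strain ε = αΔT is blocked, so σ = Eε = EαΔT.
|ΔT| = 50.8272 K
σ = 115×10⁹ × 8.9×10⁻⁶ × 50.8272 = 5.20×10⁷ Pa

σ = 52.0 MPa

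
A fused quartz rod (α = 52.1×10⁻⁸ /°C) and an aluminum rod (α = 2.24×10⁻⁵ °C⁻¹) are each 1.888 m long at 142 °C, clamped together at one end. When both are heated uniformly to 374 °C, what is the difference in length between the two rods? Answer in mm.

ΔT = 232 K
fused quartz: ΔL = 52.1×10⁻⁸ × 1.888 m × 232 = 2.2821×10⁻⁴ m = 0.22821 mm
aluminum: ΔL = 2.24×10⁻⁵ × 1.888 m × 232 = 9.8116×10⁻³ m = 9.8116 mm
difference = 9.8116 − 0.22821 = 9.58339 mm

9.58 mm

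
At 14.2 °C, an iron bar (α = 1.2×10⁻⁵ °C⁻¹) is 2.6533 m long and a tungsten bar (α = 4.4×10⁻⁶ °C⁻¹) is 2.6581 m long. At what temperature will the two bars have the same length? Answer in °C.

T = 252.5 °C

Equal length when α₁L₁ΔT − α₂L₂ΔT = L₂ − L₁ = 4.80×10⁻³ m
α₁L₁ = 3.18396×10⁻⁵, α₂L₂ = 1.169564×10⁻⁵ → Δ(αL) = 2.014396×10⁻⁵ m/K
ΔT = 4.80×10⁻³ / 2.014396×10⁻⁵ = 238.285 K, so T = 14.2 + 238.285 = 252.485 °C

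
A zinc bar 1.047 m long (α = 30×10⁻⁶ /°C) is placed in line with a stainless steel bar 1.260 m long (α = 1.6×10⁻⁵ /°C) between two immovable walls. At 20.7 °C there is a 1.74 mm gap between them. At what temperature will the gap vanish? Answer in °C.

T = 54.4 °C

α₁L₁ = 3.141×10⁻⁵ m/K, α₂L₂ = 2.016×10⁻⁵ m/K → total 5.157×10⁻⁵ m/K
ΔT = g/(α₁L₁+α₂L₂) = 1.74×10⁻³ / 5.157×10⁻⁵ = 33.741 K
T = 20.7 + 33.741 = 54.441 °C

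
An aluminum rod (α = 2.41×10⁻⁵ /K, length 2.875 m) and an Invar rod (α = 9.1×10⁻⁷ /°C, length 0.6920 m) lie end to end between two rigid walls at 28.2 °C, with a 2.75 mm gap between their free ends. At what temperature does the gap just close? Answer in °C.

T = 67.5 °C

α₁L₁ = 6.92875×10⁻⁵ m/K, α₂L₂ = 6.2972×10⁻⁷ m/K → total 6.991722×10⁻⁵ m/K
ΔT = g/(α₁L₁+α₂L₂) = 2.75×10⁻³ / 6.991722×10⁻⁵ = 39.332 K
T = 28.2 + 39.332 = 67.532 °C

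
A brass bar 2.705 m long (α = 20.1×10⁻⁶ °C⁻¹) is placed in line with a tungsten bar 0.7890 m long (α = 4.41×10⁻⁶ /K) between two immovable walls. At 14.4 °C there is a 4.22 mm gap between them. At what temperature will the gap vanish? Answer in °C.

T = 87.3 °C

Gap closes when ΔL₁ + ΔL₂ = 4.22 mm = 4.22×10⁻³ m
(α₁L₁ + α₂L₂)ΔT = g
α₁L₁ + α₂L₂ = 20.1×10⁻⁶×2.705 + 4.41×10⁻⁶×0.7890 = 5.784999×10⁻⁵ m/K
ΔT = 4.22×10⁻³ / 5.784999×10⁻⁵ = 72.947 K
T = 14.4 + 72.947 = 87.347 °C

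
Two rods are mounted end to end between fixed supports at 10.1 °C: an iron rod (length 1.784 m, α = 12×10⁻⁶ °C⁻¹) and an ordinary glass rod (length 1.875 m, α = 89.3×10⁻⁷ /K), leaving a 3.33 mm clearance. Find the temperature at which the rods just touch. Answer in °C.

α₁L₁ = 2.1408×10⁻⁵ m/K, α₂L₂ = 1.674375×10⁻⁵ m/K → total 3.815175×10⁻⁵ m/K
ΔT = g/(α₁L₁+α₂L₂) = 3.33×10⁻³ / 3.815175×10⁻⁵ = 87.283 K
T = 10.1 + 87.283 = 97.383 °C

T = 97.4 °C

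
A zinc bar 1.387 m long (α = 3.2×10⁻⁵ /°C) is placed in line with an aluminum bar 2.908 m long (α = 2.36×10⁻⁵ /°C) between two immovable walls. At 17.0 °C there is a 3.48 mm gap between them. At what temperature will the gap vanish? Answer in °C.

T = 47.8 °C

Gap closes when ΔL₁ + ΔL₂ = 3.48 mm = 3.48×10⁻³ m
(α₁L₁ + α₂L₂)ΔT = g
α₁L₁ + α₂L₂ = 3.2×10⁻⁵×1.387 + 2.36×10⁻⁵×2.908 = 1.130128×10⁻⁴ m/K
ΔT = 3.48×10⁻³ / 1.130128×10⁻⁴ = 30.793 K
T = 17.0 + 30.793 = 47.793 °C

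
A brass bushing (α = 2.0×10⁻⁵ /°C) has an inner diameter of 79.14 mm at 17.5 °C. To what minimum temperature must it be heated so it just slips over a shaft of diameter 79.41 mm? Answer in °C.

Required Δd = 79.41 − 79.14 = 0.27 mm
Δd = αd₀ΔT ⇒ ΔT = Δd/(αd₀) = 0.27 / (2.0×10⁻⁵ × 79.14) = 170.58 K
T_min = 17.5 + 170.58 = 188.08 °C

T = 188 °C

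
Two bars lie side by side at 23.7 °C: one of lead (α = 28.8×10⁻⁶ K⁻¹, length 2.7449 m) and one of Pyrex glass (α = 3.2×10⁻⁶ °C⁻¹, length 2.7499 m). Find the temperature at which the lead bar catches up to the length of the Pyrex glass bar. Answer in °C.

T = 94.87 °C

Equal length when α₁L₁ΔT − α₂L₂ΔT = L₂ − L₁ = 5.00×10⁻³ m
α₁L₁ = 7.905312×10⁻⁵, α₂L₂ = 8.79968×10⁻⁶ → Δ(αL) = 7.025344×10⁻⁵ m/K
ΔT = 5.00×10⁻³ / 7.025344×10⁻⁵ = 71.1709 K, so T = 23.7 + 71.1709 = 94.8709 °C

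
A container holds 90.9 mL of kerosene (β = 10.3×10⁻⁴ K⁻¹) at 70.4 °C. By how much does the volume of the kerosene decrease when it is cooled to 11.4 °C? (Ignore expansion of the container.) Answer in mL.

ΔV = 5.52 mL

|ΔT| = |11.4 − 70.4| = 59.0 K
ΔV = βV₀ΔT = (10.3×10⁻⁴)(90.9)(59.0) = 5.52 mL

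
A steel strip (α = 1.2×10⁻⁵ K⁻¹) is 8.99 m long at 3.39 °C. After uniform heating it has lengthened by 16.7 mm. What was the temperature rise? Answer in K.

ΔT = 155 K

ΔL = αL₀ΔT ⇒ ΔT = ΔL / (αL₀)
ΔT = 16.7×10⁻³ m / (1.2×10⁻⁵ × 8.99 m) = 154.80 K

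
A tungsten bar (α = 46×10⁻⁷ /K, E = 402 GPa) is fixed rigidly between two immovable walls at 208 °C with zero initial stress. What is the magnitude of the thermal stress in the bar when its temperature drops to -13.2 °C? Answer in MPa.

σ = 409 MPa

Fully constrained: the free strain ε = αΔT is blocked, so σ = Eε = EαΔT.
|ΔT| = 221.2 K
σ = 402×10⁹ × 46×10⁻⁷ × 221.2 = 4.09×10⁸ Pa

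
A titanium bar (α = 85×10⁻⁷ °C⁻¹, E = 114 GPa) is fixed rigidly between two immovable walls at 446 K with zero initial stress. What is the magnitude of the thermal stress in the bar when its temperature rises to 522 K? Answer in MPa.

Fully constrained: the free strain ε = αΔT is blocked, so σ = Eε = EαΔT.
|ΔT| = 76 K
σ = 114×10⁹ × 85×10⁻⁷ × 76 = 7.36×10⁷ Pa

σ = 73.6 MPa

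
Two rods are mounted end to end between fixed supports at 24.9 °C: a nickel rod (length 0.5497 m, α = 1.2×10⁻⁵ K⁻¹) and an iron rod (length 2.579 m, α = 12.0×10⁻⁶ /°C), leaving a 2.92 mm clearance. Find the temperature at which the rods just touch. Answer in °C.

α₁L₁ = 6.5964×10⁻⁶ m/K, α₂L₂ = 3.0948×10⁻⁵ m/K → total 3.75444×10⁻⁵ m/K
ΔT = g/(α₁L₁+α₂L₂) = 2.92×10⁻³ / 3.75444×10⁻⁵ = 77.77 K
T = 24.9 + 77.77 = 102.67 °C

T = 103 °C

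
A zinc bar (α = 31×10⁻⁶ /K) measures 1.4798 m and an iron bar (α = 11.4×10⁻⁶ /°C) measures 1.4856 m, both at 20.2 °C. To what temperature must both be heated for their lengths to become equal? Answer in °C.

L₁(1 + α₁ΔT) = L₂(1 + α₂ΔT) ⇒ ΔT = (L₂ − L₁)/(α₁L₁ − α₂L₂)
L₂ − L₁ = 1.4856 − 1.4798 = 5.80×10⁻³ m
α₁L₁ − α₂L₂ = 31×10⁻⁶×1.4798 − 11.4×10⁻⁶×1.4856 = 2.893796×10⁻⁵ m/K
ΔT = 5.80×10⁻³ / 2.893796×10⁻⁵ = 200.429 K
T = 20.2 + 200.429 = 220.629 °C

T = 220.6 °C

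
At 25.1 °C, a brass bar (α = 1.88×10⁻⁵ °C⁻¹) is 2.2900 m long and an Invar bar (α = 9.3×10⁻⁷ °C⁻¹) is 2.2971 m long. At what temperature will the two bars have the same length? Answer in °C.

T = 198.6 °C

Equal length when α₁L₁ΔT − α₂L₂ΔT = L₂ − L₁ = 7.10×10⁻³ m
α₁L₁ = 4.3052×10⁻⁵, α₂L₂ = 2.136303×10⁻⁶ → Δ(αL) = 4.0915697×10⁻⁵ m/K
ΔT = 7.10×10⁻³ / 4.0915697×10⁻⁵ = 173.528 K, so T = 25.1 + 173.528 = 198.628 °C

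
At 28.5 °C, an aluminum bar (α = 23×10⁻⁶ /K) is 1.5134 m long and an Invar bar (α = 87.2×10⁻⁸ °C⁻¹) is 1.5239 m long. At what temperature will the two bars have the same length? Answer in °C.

T = 342.1 °C

Equal length when α₁L₁ΔT − α₂L₂ΔT = L₂ − L₁ = 1.05×10⁻² m
α₁L₁ = 3.48082×10⁻⁵, α₂L₂ = 1.3288408×10⁻⁶ → Δ(αL) = 3.34793592×10⁻⁵ m/K
ΔT = 1.05×10⁻² / 3.34793592×10⁻⁵ = 313.626 K, so T = 28.5 + 313.626 = 342.126 °C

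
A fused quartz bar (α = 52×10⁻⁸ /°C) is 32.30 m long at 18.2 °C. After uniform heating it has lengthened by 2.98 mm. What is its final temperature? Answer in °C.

ΔL = αL₀ΔT ⇒ ΔT = ΔL / (αL₀)
ΔT = 2.98×10⁻³ m / (52×10⁻⁸ × 32.30 m) = 177.42 K
T = 18.2 + 177.42 = 195.62 °C

T = 196 °C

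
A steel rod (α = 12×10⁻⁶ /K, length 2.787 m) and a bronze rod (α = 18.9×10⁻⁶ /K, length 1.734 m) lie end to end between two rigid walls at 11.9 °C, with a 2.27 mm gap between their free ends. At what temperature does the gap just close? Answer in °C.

α₁L₁ = 3.3444×10⁻⁵ m/K, α₂L₂ = 3.27726×10⁻⁵ m/K → total 6.62166×10⁻⁵ m/K
ΔT = g/(α₁L₁+α₂L₂) = 2.27×10⁻³ / 6.62166×10⁻⁵ = 34.281 K
T = 11.9 + 34.281 = 46.181 °C

T = 46.2 °C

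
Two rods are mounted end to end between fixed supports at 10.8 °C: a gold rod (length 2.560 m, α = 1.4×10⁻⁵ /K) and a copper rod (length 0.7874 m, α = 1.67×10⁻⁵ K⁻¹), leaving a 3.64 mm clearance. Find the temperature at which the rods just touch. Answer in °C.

α₁L₁ = 3.584×10⁻⁵ m/K, α₂L₂ = 1.314958×10⁻⁵ m/K → total 4.898958×10⁻⁵ m/K
ΔT = g/(α₁L₁+α₂L₂) = 3.64×10⁻³ / 4.898958×10⁻⁵ = 74.302 K
T = 10.8 + 74.302 = 85.102 °C

T = 85.1 °C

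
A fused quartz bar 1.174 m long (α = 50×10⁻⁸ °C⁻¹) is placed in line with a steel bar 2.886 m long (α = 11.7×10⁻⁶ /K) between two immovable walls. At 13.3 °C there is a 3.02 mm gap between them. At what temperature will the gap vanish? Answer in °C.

T = 101 °C

α₁L₁ = 5.870×10⁻⁷ m/K, α₂L₂ = 3.37662×10⁻⁵ m/K → total 3.43532×10⁻⁵ m/K
ΔT = g/(α₁L₁+α₂L₂) = 3.02×10⁻³ / 3.43532×10⁻⁵ = 87.91 K
T = 13.3 + 87.91 = 101.21 °C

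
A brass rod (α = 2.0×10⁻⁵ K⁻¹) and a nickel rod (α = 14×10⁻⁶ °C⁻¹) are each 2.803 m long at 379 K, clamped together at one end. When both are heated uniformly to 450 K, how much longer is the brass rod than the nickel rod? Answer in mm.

ΔT = 71 K
brass: ΔL = 2.0×10⁻⁵ × 2.803 m × 71 = 3.9803×10⁻³ m = 3.9803 mm
nickel: ΔL = 14×10⁻⁶ × 2.803 m × 71 = 2.7862×10⁻³ m = 2.7862 mm
difference = 3.9803 − 2.7862 = 1.1941 mm

1.19 mm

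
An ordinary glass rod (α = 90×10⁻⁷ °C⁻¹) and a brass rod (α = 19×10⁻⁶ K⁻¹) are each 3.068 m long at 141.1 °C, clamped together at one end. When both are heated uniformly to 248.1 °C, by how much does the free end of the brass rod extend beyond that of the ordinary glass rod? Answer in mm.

ΔT = 107.0 K
ordinary glass: ΔL = 90×10⁻⁷ × 3.068 m × 107.0 = 2.9545×10⁻³ m = 2.9545 mm
brass: ΔL = 19×10⁻⁶ × 3.068 m × 107.0 = 6.2372×10⁻³ m = 6.2372 mm
difference = 6.2372 − 2.9545 = 3.2827 mm

3.28 mm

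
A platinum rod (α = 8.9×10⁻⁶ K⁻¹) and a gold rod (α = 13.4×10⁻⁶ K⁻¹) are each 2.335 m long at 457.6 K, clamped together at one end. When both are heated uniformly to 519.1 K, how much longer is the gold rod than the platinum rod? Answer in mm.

0.646 mm

ΔT = 61.5 K
platinum: ΔL = 8.9×10⁻⁶ × 2.335 m × 61.5 = 1.2781×10⁻³ m = 1.2781 mm
gold: ΔL = 13.4×10⁻⁶ × 2.335 m × 61.5 = 1.9243×10⁻³ m = 1.9243 mm
difference = 1.9243 − 1.2781 = 0.6462 mm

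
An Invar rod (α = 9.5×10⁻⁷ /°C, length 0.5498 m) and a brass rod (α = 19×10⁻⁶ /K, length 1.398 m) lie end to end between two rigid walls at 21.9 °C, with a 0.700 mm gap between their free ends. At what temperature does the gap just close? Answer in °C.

Gap closes when ΔL₁ + ΔL₂ = 0.700 mm = 7.00×10⁻⁴ m
(α₁L₁ + α₂L₂)ΔT = g
α₁L₁ + α₂L₂ = 9.5×10⁻⁷×0.5498 + 19×10⁻⁶×1.398 = 2.708431×10⁻⁵ m/K
ΔT = 7.00×10⁻⁴ / 2.708431×10⁻⁵ = 25.845 K
T = 21.9 + 25.845 = 47.745 °C

T = 47.7 °C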